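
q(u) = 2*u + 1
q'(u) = 2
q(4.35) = 9.70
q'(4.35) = 2.00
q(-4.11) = -7.22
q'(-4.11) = 2.00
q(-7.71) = -14.42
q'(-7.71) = 2.00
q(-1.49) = -1.98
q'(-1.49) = 2.00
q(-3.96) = -6.92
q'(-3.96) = 2.00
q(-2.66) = -4.32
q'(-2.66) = 2.00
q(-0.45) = 0.10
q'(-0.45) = 2.00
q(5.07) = 11.14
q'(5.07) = 2.00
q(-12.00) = -23.00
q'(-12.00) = 2.00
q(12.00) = 25.00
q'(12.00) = 2.00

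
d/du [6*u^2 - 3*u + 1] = 12*u - 3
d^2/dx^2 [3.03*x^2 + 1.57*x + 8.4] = 6.06000000000000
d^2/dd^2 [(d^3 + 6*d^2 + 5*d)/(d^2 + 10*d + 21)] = 24*(2*d^3 + 21*d^2 + 84*d + 133)/(d^6 + 30*d^5 + 363*d^4 + 2260*d^3 + 7623*d^2 + 13230*d + 9261)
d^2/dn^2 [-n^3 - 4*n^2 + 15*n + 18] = -6*n - 8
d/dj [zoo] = 0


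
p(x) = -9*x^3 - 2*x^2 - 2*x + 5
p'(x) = -27*x^2 - 4*x - 2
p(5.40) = -1481.30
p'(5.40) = -810.92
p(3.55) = -429.95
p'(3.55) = -356.47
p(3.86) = -550.13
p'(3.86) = -419.73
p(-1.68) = 45.39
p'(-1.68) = -71.48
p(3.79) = -521.27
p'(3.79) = -404.99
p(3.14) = -299.63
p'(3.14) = -280.77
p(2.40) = -135.74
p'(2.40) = -167.12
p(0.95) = -6.42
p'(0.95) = -30.17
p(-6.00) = 1889.00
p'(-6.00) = -950.00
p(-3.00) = 236.00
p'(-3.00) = -233.00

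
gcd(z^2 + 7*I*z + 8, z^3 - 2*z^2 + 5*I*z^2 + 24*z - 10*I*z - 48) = z + 8*I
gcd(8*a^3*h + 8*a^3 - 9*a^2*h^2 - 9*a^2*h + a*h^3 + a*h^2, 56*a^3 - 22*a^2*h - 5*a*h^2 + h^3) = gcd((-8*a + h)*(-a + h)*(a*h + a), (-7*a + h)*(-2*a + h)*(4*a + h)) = 1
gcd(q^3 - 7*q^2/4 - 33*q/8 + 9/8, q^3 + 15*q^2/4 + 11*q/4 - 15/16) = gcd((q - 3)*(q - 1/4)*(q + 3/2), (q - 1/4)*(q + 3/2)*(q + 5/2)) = q^2 + 5*q/4 - 3/8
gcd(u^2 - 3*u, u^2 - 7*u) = u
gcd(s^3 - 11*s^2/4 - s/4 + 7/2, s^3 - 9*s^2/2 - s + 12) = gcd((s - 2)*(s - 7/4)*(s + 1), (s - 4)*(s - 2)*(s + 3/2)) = s - 2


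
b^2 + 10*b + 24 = (b + 4)*(b + 6)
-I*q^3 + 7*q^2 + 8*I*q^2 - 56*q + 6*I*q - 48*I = (q - 8)*(q + 6*I)*(-I*q + 1)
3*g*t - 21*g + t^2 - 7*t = (3*g + t)*(t - 7)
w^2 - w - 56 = (w - 8)*(w + 7)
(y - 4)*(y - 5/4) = y^2 - 21*y/4 + 5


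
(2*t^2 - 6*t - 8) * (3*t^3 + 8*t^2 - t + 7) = 6*t^5 - 2*t^4 - 74*t^3 - 44*t^2 - 34*t - 56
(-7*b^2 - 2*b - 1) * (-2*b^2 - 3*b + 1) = 14*b^4 + 25*b^3 + b^2 + b - 1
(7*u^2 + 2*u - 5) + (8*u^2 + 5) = 15*u^2 + 2*u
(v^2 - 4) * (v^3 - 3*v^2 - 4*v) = v^5 - 3*v^4 - 8*v^3 + 12*v^2 + 16*v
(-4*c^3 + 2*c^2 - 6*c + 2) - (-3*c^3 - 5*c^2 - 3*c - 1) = -c^3 + 7*c^2 - 3*c + 3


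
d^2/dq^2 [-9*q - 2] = 0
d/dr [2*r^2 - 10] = 4*r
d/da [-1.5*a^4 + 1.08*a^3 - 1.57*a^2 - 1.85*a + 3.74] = -6.0*a^3 + 3.24*a^2 - 3.14*a - 1.85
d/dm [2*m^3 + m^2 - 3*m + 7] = 6*m^2 + 2*m - 3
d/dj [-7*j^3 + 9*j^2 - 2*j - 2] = -21*j^2 + 18*j - 2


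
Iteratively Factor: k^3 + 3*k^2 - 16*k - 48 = (k + 4)*(k^2 - k - 12) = (k - 4)*(k + 4)*(k + 3)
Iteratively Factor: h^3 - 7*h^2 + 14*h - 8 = (h - 2)*(h^2 - 5*h + 4) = (h - 4)*(h - 2)*(h - 1)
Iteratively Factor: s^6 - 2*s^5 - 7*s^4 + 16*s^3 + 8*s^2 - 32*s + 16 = (s + 2)*(s^5 - 4*s^4 + s^3 + 14*s^2 - 20*s + 8) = (s + 2)^2*(s^4 - 6*s^3 + 13*s^2 - 12*s + 4) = (s - 2)*(s + 2)^2*(s^3 - 4*s^2 + 5*s - 2) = (s - 2)^2*(s + 2)^2*(s^2 - 2*s + 1) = (s - 2)^2*(s - 1)*(s + 2)^2*(s - 1)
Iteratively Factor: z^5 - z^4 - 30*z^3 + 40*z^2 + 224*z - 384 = (z - 3)*(z^4 + 2*z^3 - 24*z^2 - 32*z + 128) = (z - 3)*(z + 4)*(z^3 - 2*z^2 - 16*z + 32) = (z - 4)*(z - 3)*(z + 4)*(z^2 + 2*z - 8) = (z - 4)*(z - 3)*(z - 2)*(z + 4)*(z + 4)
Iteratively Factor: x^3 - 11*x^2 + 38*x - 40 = (x - 2)*(x^2 - 9*x + 20) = (x - 5)*(x - 2)*(x - 4)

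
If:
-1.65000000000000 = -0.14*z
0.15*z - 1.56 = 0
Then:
No Solution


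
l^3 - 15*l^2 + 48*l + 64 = (l - 8)^2*(l + 1)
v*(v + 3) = v^2 + 3*v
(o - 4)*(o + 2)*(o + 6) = o^3 + 4*o^2 - 20*o - 48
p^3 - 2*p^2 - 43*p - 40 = (p - 8)*(p + 1)*(p + 5)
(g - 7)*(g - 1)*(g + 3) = g^3 - 5*g^2 - 17*g + 21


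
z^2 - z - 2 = (z - 2)*(z + 1)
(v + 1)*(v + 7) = v^2 + 8*v + 7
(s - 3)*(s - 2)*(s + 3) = s^3 - 2*s^2 - 9*s + 18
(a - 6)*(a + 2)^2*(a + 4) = a^4 + 2*a^3 - 28*a^2 - 104*a - 96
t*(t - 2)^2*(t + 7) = t^4 + 3*t^3 - 24*t^2 + 28*t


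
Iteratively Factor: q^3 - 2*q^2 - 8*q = (q)*(q^2 - 2*q - 8) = q*(q - 4)*(q + 2)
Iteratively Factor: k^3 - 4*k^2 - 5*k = (k + 1)*(k^2 - 5*k) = (k - 5)*(k + 1)*(k)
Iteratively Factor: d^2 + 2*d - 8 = (d + 4)*(d - 2)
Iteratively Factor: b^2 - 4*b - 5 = (b + 1)*(b - 5)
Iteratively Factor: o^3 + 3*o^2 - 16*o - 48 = (o + 3)*(o^2 - 16) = (o + 3)*(o + 4)*(o - 4)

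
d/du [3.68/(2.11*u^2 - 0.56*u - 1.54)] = (2.0608 - 15.5296*u)/(-2.11*u^2 + 0.56*u + 1.54)^2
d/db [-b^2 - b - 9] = -2*b - 1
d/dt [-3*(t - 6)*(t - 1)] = 21 - 6*t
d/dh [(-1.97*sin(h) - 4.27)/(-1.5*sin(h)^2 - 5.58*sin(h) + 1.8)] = (-12.81*sin(h) + 1.4775*cos(2*h) - 28.8501)*cos(h)/(1.5*sin(h)^2 + 5.58*sin(h) - 1.8)^2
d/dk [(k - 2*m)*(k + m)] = 2*k - m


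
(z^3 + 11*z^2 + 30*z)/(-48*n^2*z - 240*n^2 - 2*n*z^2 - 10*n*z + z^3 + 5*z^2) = z*(z + 6)/(-48*n^2 - 2*n*z + z^2)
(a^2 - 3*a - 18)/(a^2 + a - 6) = (a - 6)/(a - 2)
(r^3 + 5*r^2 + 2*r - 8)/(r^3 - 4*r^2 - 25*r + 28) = (r + 2)/(r - 7)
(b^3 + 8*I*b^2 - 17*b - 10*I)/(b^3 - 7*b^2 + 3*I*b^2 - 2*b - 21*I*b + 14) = (b + 5*I)/(b - 7)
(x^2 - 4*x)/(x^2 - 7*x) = (x - 4)/(x - 7)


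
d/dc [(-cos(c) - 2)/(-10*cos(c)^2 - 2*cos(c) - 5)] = (10*cos(c)^2 + 40*cos(c) - 1)*sin(c)/(-10*sin(c)^2 + 2*cos(c) + 15)^2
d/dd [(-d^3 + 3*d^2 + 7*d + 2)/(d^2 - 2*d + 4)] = (-d^4 + 4*d^3 - 25*d^2 + 20*d + 32)/(d^4 - 4*d^3 + 12*d^2 - 16*d + 16)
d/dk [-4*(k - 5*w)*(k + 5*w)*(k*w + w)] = 4*w*(-3*k^2 - 2*k + 25*w^2)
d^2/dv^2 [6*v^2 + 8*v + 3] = 12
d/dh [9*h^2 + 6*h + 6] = 18*h + 6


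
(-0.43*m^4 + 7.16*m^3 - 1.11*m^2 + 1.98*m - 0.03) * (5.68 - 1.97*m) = 0.8471*m^5 - 16.5476*m^4 + 42.8555*m^3 - 10.2054*m^2 + 11.3055*m - 0.1704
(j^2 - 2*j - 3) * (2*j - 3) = 2*j^3 - 7*j^2 + 9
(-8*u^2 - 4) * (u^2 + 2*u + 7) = -8*u^4 - 16*u^3 - 60*u^2 - 8*u - 28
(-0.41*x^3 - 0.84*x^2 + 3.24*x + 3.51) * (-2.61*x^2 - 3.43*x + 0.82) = 1.0701*x^5 + 3.5987*x^4 - 5.9114*x^3 - 20.9631*x^2 - 9.3825*x + 2.8782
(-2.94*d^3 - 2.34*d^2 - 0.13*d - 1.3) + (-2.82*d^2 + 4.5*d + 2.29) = -2.94*d^3 - 5.16*d^2 + 4.37*d + 0.99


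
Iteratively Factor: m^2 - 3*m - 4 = (m - 4)*(m + 1)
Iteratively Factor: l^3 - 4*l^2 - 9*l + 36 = (l + 3)*(l^2 - 7*l + 12) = (l - 3)*(l + 3)*(l - 4)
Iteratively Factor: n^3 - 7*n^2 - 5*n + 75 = (n - 5)*(n^2 - 2*n - 15) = (n - 5)^2*(n + 3)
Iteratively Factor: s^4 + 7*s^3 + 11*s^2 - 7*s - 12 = (s + 3)*(s^3 + 4*s^2 - s - 4) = (s + 1)*(s + 3)*(s^2 + 3*s - 4) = (s + 1)*(s + 3)*(s + 4)*(s - 1)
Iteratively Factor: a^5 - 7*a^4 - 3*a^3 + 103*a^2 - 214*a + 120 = (a + 4)*(a^4 - 11*a^3 + 41*a^2 - 61*a + 30) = (a - 1)*(a + 4)*(a^3 - 10*a^2 + 31*a - 30) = (a - 3)*(a - 1)*(a + 4)*(a^2 - 7*a + 10) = (a - 5)*(a - 3)*(a - 1)*(a + 4)*(a - 2)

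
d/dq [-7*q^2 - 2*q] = -14*q - 2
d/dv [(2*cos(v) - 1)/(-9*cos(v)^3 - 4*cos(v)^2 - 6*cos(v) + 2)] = 16*(-36*cos(v)^3 + 19*cos(v)^2 + 8*cos(v) + 2)*sin(v)/(51*cos(v) + 8*cos(2*v) + 9*cos(3*v))^2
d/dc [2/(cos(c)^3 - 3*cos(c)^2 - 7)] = 6*(cos(c) - 2)*sin(c)*cos(c)/(-cos(c)^3 + 3*cos(c)^2 + 7)^2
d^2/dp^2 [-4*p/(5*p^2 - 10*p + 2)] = 40*(-20*p*(p - 1)^2 + (3*p - 2)*(5*p^2 - 10*p + 2))/(5*p^2 - 10*p + 2)^3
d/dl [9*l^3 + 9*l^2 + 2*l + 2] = 27*l^2 + 18*l + 2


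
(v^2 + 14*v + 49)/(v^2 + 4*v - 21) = (v + 7)/(v - 3)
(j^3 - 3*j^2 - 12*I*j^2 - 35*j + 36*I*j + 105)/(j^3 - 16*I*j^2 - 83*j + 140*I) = (j - 3)/(j - 4*I)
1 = 1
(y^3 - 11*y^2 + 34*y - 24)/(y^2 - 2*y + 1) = (y^2 - 10*y + 24)/(y - 1)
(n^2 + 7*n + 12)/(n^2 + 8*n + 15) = (n + 4)/(n + 5)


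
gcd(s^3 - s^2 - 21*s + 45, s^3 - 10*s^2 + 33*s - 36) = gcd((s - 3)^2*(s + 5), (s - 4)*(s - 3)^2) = s^2 - 6*s + 9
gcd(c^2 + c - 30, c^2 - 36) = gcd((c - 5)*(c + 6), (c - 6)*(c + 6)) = c + 6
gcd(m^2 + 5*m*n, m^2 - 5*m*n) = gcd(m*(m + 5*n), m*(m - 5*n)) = m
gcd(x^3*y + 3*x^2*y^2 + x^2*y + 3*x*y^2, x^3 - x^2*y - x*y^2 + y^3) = 1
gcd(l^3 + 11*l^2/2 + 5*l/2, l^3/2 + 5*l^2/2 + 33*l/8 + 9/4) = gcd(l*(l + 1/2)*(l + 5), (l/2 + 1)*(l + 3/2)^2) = 1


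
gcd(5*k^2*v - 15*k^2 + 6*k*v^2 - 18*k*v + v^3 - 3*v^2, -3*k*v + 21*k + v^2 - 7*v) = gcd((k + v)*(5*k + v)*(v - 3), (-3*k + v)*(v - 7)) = 1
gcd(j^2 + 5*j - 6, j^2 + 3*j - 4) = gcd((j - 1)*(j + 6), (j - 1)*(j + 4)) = j - 1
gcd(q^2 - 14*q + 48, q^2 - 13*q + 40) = q - 8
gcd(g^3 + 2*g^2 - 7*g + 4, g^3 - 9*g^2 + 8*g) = g - 1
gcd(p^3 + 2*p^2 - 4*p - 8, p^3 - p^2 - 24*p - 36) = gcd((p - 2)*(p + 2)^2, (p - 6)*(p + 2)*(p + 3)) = p + 2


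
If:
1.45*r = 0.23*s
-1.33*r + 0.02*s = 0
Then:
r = 0.00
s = 0.00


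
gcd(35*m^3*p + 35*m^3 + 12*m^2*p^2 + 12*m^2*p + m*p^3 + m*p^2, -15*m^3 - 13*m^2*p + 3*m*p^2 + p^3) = 5*m + p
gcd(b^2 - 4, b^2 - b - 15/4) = 1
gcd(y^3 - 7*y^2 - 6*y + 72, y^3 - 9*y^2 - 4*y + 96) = y^2 - y - 12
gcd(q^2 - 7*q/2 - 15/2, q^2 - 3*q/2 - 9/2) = q + 3/2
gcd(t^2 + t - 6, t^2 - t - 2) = t - 2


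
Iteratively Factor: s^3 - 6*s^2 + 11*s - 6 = (s - 2)*(s^2 - 4*s + 3) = (s - 3)*(s - 2)*(s - 1)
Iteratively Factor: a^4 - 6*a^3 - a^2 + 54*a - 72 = (a + 3)*(a^3 - 9*a^2 + 26*a - 24) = (a - 3)*(a + 3)*(a^2 - 6*a + 8) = (a - 3)*(a - 2)*(a + 3)*(a - 4)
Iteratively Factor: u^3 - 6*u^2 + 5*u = (u - 5)*(u^2 - u) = u*(u - 5)*(u - 1)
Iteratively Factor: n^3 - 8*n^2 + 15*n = (n)*(n^2 - 8*n + 15) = n*(n - 5)*(n - 3)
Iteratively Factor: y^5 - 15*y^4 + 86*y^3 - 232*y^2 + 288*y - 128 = (y - 1)*(y^4 - 14*y^3 + 72*y^2 - 160*y + 128) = (y - 2)*(y - 1)*(y^3 - 12*y^2 + 48*y - 64) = (y - 4)*(y - 2)*(y - 1)*(y^2 - 8*y + 16) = (y - 4)^2*(y - 2)*(y - 1)*(y - 4)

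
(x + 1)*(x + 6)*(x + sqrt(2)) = x^3 + sqrt(2)*x^2 + 7*x^2 + 6*x + 7*sqrt(2)*x + 6*sqrt(2)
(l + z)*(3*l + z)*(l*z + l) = 3*l^3*z + 3*l^3 + 4*l^2*z^2 + 4*l^2*z + l*z^3 + l*z^2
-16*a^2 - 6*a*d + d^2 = (-8*a + d)*(2*a + d)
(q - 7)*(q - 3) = q^2 - 10*q + 21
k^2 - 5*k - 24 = (k - 8)*(k + 3)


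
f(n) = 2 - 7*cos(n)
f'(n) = 7*sin(n)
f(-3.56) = 8.40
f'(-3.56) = 2.84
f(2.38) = 7.07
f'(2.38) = 4.83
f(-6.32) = -5.00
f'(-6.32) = -0.26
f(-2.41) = 7.21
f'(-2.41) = -4.68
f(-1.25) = -0.21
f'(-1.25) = -6.64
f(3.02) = 8.95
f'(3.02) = 0.85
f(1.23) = -0.34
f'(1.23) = 6.60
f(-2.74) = 8.44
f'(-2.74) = -2.74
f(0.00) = -5.00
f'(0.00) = 0.00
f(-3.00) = 8.93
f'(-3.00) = -0.99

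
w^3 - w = w*(w - 1)*(w + 1)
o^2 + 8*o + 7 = (o + 1)*(o + 7)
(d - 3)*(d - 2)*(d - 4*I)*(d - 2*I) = d^4 - 5*d^3 - 6*I*d^3 - 2*d^2 + 30*I*d^2 + 40*d - 36*I*d - 48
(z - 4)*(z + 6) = z^2 + 2*z - 24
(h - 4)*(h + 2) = h^2 - 2*h - 8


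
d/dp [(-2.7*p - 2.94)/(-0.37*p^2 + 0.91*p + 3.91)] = (0.999*p^2 - 2.457*p - (0.74*p - 0.91)*(2.7*p + 2.94) - 10.557)/(-0.37*p^2 + 0.91*p + 3.91)^2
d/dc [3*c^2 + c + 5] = 6*c + 1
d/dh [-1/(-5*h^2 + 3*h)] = (3 - 10*h)/(h^2*(5*h - 3)^2)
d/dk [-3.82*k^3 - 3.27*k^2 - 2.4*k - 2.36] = -11.46*k^2 - 6.54*k - 2.4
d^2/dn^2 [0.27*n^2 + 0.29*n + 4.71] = 0.540000000000000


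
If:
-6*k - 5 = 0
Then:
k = -5/6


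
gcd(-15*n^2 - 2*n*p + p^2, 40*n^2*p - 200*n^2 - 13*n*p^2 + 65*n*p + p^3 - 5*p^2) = -5*n + p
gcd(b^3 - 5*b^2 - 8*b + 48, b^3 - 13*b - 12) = b^2 - b - 12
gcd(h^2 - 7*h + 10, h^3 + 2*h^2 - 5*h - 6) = h - 2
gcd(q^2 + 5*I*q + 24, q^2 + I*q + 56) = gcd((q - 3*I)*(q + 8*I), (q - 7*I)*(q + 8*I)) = q + 8*I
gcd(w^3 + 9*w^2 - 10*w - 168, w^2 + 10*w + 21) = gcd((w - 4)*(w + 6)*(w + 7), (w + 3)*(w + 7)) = w + 7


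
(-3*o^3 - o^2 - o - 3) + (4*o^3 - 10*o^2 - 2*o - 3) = o^3 - 11*o^2 - 3*o - 6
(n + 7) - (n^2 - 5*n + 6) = -n^2 + 6*n + 1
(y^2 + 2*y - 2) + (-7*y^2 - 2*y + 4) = 2 - 6*y^2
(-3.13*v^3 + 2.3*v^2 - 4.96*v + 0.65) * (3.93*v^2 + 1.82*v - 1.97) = -12.3009*v^5 + 3.3424*v^4 - 9.1407*v^3 - 11.0037*v^2 + 10.9542*v - 1.2805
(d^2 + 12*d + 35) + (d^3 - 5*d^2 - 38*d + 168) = d^3 - 4*d^2 - 26*d + 203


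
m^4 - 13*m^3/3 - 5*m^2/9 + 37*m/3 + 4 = (m - 3)^2*(m + 1/3)*(m + 4/3)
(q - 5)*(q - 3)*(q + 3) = q^3 - 5*q^2 - 9*q + 45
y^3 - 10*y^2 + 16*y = y*(y - 8)*(y - 2)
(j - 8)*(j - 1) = j^2 - 9*j + 8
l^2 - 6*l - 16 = (l - 8)*(l + 2)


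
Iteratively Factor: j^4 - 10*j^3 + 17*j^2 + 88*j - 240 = (j - 4)*(j^3 - 6*j^2 - 7*j + 60) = (j - 5)*(j - 4)*(j^2 - j - 12) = (j - 5)*(j - 4)*(j + 3)*(j - 4)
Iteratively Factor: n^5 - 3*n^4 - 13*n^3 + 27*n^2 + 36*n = (n)*(n^4 - 3*n^3 - 13*n^2 + 27*n + 36) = n*(n - 3)*(n^3 - 13*n - 12) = n*(n - 4)*(n - 3)*(n^2 + 4*n + 3) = n*(n - 4)*(n - 3)*(n + 3)*(n + 1)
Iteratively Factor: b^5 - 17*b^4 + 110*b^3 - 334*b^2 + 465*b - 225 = (b - 3)*(b^4 - 14*b^3 + 68*b^2 - 130*b + 75) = (b - 3)*(b - 1)*(b^3 - 13*b^2 + 55*b - 75) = (b - 5)*(b - 3)*(b - 1)*(b^2 - 8*b + 15) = (b - 5)^2*(b - 3)*(b - 1)*(b - 3)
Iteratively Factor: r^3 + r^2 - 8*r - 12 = (r + 2)*(r^2 - r - 6) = (r - 3)*(r + 2)*(r + 2)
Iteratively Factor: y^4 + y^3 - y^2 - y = (y + 1)*(y^3 - y) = (y + 1)^2*(y^2 - y) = (y - 1)*(y + 1)^2*(y)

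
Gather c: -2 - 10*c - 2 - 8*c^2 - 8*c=-8*c^2 - 18*c - 4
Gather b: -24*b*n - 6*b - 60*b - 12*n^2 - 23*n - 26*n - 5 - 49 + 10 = b*(-24*n - 66) - 12*n^2 - 49*n - 44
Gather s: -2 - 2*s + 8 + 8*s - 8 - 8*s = -2*s - 2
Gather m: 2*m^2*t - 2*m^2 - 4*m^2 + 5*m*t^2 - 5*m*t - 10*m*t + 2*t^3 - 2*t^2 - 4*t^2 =m^2*(2*t - 6) + m*(5*t^2 - 15*t) + 2*t^3 - 6*t^2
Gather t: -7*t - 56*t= -63*t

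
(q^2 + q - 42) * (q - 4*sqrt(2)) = q^3 - 4*sqrt(2)*q^2 + q^2 - 42*q - 4*sqrt(2)*q + 168*sqrt(2)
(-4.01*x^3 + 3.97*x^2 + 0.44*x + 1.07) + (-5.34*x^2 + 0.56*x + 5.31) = -4.01*x^3 - 1.37*x^2 + 1.0*x + 6.38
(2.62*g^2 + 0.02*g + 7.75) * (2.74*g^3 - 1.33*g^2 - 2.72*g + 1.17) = 7.1788*g^5 - 3.4298*g^4 + 14.082*g^3 - 7.2965*g^2 - 21.0566*g + 9.0675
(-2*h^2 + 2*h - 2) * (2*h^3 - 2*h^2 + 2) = -4*h^5 + 8*h^4 - 8*h^3 + 4*h - 4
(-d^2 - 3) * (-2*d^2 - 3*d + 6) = 2*d^4 + 3*d^3 + 9*d - 18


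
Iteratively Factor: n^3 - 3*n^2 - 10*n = (n + 2)*(n^2 - 5*n) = n*(n + 2)*(n - 5)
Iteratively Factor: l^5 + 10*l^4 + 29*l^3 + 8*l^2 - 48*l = (l + 4)*(l^4 + 6*l^3 + 5*l^2 - 12*l) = (l + 4)^2*(l^3 + 2*l^2 - 3*l) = l*(l + 4)^2*(l^2 + 2*l - 3) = l*(l - 1)*(l + 4)^2*(l + 3)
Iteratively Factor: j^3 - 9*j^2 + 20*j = (j - 4)*(j^2 - 5*j) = (j - 5)*(j - 4)*(j)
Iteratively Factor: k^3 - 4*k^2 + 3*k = (k)*(k^2 - 4*k + 3) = k*(k - 3)*(k - 1)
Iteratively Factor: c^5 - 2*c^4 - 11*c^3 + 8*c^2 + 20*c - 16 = (c - 4)*(c^4 + 2*c^3 - 3*c^2 - 4*c + 4) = (c - 4)*(c - 1)*(c^3 + 3*c^2 - 4) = (c - 4)*(c - 1)^2*(c^2 + 4*c + 4) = (c - 4)*(c - 1)^2*(c + 2)*(c + 2)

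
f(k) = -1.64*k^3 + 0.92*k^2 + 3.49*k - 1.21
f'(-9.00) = -411.59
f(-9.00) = 1237.46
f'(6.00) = -162.59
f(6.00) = -301.39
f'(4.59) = -91.72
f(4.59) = -124.40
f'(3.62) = -54.32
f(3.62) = -54.32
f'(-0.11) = 3.23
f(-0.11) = -1.58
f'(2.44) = -21.31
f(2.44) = -11.04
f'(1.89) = -10.61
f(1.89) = -2.40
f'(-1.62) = -12.40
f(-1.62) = 2.52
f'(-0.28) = 2.59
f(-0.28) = -2.08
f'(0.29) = 3.61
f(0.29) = -0.16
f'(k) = -4.92*k^2 + 1.84*k + 3.49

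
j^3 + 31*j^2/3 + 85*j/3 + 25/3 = (j + 1/3)*(j + 5)^2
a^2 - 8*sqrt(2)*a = a*(a - 8*sqrt(2))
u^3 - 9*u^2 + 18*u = u*(u - 6)*(u - 3)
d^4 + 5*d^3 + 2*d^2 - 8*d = d*(d - 1)*(d + 2)*(d + 4)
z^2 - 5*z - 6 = (z - 6)*(z + 1)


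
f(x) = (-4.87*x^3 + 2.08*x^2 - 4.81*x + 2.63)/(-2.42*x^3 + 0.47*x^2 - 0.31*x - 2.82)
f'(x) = (-14.61*x^2 + 4.16*x - 4.81)/(-2.42*x^3 + 0.47*x^2 - 0.31*x - 2.82) + (7.26*x^2 - 0.94*x + 0.31)*(-4.87*x^3 + 2.08*x^2 - 4.81*x + 2.63)/(-2.42*x^3 + 0.47*x^2 - 0.31*x - 2.82)^2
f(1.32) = 1.42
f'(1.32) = 1.03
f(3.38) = 1.94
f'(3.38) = 0.03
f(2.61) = 1.89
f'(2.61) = 0.09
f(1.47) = 1.55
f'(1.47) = 0.77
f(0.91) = 0.81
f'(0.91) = 1.91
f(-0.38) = -2.01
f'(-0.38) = 4.78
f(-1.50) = 4.51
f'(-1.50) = 5.45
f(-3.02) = 2.47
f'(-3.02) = 0.30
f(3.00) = 1.92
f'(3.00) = 0.05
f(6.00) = 1.97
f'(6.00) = 0.01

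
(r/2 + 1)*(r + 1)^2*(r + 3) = r^4/2 + 7*r^3/2 + 17*r^2/2 + 17*r/2 + 3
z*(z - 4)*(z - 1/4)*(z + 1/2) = z^4 - 15*z^3/4 - 9*z^2/8 + z/2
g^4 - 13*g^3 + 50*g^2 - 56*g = g*(g - 7)*(g - 4)*(g - 2)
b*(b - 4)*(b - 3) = b^3 - 7*b^2 + 12*b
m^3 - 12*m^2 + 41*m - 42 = (m - 7)*(m - 3)*(m - 2)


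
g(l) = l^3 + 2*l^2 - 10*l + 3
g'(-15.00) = 605.00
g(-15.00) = -2772.00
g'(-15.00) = 605.00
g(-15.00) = -2772.00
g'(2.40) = 16.88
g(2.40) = 4.34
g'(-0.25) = -10.81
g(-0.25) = 5.61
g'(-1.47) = -9.40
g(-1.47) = 18.85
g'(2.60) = 20.68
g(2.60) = 8.10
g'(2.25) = 14.19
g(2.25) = 2.02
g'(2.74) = 23.48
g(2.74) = 11.19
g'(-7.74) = 138.76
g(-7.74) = -263.47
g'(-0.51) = -11.26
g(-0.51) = 8.49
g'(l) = 3*l^2 + 4*l - 10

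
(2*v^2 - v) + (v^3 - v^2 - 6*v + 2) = v^3 + v^2 - 7*v + 2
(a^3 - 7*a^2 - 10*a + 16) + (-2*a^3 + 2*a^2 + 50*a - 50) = -a^3 - 5*a^2 + 40*a - 34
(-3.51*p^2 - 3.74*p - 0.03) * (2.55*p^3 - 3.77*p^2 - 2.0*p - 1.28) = -8.9505*p^5 + 3.6957*p^4 + 21.0433*p^3 + 12.0859*p^2 + 4.8472*p + 0.0384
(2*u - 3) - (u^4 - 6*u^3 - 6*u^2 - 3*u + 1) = -u^4 + 6*u^3 + 6*u^2 + 5*u - 4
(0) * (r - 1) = 0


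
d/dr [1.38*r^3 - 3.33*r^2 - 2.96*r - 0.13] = 4.14*r^2 - 6.66*r - 2.96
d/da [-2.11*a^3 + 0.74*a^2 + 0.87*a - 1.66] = -6.33*a^2 + 1.48*a + 0.87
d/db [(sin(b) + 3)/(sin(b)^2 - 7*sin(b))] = (-cos(b) - 6/tan(b) + 21*cos(b)/sin(b)^2)/(sin(b) - 7)^2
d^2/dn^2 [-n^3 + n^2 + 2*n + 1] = 2 - 6*n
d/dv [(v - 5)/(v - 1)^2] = (9 - v)/(v - 1)^3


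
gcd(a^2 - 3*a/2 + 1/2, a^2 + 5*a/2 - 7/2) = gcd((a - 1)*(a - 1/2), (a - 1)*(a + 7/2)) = a - 1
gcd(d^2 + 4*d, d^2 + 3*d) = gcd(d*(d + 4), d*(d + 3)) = d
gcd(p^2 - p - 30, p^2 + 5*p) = p + 5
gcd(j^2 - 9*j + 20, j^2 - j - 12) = j - 4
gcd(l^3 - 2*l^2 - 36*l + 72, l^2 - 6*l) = l - 6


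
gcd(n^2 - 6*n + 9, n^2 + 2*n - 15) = n - 3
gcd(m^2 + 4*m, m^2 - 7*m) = m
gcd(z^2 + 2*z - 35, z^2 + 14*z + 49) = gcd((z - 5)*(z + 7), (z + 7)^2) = z + 7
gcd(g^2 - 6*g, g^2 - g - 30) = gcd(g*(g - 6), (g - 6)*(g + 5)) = g - 6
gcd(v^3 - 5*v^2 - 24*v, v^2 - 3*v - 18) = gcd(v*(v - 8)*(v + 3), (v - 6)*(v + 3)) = v + 3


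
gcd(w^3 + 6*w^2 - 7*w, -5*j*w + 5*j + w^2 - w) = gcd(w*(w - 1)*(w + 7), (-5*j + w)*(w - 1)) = w - 1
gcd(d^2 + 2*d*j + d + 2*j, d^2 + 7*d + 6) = d + 1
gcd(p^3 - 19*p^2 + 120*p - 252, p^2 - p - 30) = p - 6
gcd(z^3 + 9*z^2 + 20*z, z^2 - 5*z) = z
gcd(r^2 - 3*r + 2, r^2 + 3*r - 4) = r - 1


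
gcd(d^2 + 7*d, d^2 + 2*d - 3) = 1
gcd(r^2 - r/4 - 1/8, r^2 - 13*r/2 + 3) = r - 1/2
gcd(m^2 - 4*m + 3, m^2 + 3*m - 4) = m - 1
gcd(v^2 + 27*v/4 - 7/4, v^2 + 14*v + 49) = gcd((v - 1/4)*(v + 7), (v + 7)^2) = v + 7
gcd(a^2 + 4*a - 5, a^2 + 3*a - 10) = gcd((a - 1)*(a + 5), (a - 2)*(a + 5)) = a + 5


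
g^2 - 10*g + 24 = (g - 6)*(g - 4)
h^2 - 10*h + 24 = (h - 6)*(h - 4)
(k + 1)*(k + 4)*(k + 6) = k^3 + 11*k^2 + 34*k + 24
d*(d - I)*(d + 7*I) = d^3 + 6*I*d^2 + 7*d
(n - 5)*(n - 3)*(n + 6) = n^3 - 2*n^2 - 33*n + 90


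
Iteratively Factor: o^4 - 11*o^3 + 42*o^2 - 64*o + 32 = (o - 4)*(o^3 - 7*o^2 + 14*o - 8) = (o - 4)*(o - 2)*(o^2 - 5*o + 4) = (o - 4)^2*(o - 2)*(o - 1)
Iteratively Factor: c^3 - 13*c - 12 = (c + 3)*(c^2 - 3*c - 4) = (c - 4)*(c + 3)*(c + 1)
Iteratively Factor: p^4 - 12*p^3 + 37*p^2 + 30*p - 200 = (p + 2)*(p^3 - 14*p^2 + 65*p - 100) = (p - 5)*(p + 2)*(p^2 - 9*p + 20) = (p - 5)^2*(p + 2)*(p - 4)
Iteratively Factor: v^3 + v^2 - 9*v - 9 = (v - 3)*(v^2 + 4*v + 3) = (v - 3)*(v + 1)*(v + 3)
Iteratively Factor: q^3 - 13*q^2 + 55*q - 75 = (q - 3)*(q^2 - 10*q + 25) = (q - 5)*(q - 3)*(q - 5)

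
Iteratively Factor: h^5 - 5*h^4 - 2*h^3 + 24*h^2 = (h - 4)*(h^4 - h^3 - 6*h^2) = h*(h - 4)*(h^3 - h^2 - 6*h) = h*(h - 4)*(h - 3)*(h^2 + 2*h) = h*(h - 4)*(h - 3)*(h + 2)*(h)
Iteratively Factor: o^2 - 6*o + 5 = (o - 5)*(o - 1)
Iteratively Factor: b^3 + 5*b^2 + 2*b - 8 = (b + 2)*(b^2 + 3*b - 4) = (b - 1)*(b + 2)*(b + 4)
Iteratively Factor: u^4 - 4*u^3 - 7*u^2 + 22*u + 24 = (u + 1)*(u^3 - 5*u^2 - 2*u + 24) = (u + 1)*(u + 2)*(u^2 - 7*u + 12) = (u - 3)*(u + 1)*(u + 2)*(u - 4)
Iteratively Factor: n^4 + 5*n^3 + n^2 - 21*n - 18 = (n + 1)*(n^3 + 4*n^2 - 3*n - 18) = (n + 1)*(n + 3)*(n^2 + n - 6) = (n + 1)*(n + 3)^2*(n - 2)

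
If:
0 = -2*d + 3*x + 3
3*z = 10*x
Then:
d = 9*z/20 + 3/2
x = 3*z/10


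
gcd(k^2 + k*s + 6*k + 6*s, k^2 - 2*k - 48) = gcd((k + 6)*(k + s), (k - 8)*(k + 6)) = k + 6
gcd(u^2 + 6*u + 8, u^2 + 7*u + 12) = u + 4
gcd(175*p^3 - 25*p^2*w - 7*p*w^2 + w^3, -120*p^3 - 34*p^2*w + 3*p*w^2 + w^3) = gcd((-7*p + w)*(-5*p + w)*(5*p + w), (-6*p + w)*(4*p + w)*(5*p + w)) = 5*p + w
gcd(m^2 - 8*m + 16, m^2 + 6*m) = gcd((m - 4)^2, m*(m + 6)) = 1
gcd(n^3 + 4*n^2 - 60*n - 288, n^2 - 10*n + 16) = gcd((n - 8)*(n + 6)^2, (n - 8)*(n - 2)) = n - 8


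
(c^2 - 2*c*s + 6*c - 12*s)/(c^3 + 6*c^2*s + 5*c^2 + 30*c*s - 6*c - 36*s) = (c - 2*s)/(c^2 + 6*c*s - c - 6*s)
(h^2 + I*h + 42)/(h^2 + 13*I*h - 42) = (h - 6*I)/(h + 6*I)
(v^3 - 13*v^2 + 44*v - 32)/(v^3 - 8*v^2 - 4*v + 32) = (v^2 - 5*v + 4)/(v^2 - 4)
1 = 1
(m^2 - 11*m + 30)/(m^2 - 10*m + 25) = (m - 6)/(m - 5)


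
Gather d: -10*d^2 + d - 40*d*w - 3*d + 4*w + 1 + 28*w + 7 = -10*d^2 + d*(-40*w - 2) + 32*w + 8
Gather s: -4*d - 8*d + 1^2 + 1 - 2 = -12*d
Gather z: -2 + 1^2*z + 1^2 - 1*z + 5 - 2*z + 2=6 - 2*z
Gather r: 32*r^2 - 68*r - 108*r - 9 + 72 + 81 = 32*r^2 - 176*r + 144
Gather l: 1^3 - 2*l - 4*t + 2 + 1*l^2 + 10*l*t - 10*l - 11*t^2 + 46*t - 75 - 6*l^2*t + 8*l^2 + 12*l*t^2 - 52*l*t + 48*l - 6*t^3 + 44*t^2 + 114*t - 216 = l^2*(9 - 6*t) + l*(12*t^2 - 42*t + 36) - 6*t^3 + 33*t^2 + 156*t - 288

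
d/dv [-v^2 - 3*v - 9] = -2*v - 3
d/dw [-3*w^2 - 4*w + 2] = -6*w - 4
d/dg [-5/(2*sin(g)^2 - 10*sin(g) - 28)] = 5*(2*sin(g) - 5)*cos(g)/(2*(sin(g) - 7)^2*(sin(g) + 2)^2)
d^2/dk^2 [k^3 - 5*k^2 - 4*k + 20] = 6*k - 10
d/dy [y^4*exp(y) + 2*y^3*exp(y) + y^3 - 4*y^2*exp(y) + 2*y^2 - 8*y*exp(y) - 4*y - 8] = y^4*exp(y) + 6*y^3*exp(y) + 2*y^2*exp(y) + 3*y^2 - 16*y*exp(y) + 4*y - 8*exp(y) - 4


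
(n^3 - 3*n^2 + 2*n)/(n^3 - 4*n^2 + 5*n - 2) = n/(n - 1)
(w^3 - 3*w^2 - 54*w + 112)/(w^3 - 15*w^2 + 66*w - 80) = (w + 7)/(w - 5)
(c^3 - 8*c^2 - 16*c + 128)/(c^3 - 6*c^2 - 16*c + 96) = (c - 8)/(c - 6)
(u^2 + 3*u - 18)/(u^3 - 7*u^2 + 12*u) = (u + 6)/(u*(u - 4))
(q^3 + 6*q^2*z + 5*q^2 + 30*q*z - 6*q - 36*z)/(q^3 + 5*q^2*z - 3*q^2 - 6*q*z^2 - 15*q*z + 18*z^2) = (-q^2 - 5*q + 6)/(-q^2 + q*z + 3*q - 3*z)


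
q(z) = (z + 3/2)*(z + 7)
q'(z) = 2*z + 17/2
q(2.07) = 32.38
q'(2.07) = 12.64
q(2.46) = 37.46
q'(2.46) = 13.42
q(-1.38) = 0.67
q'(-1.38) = 5.74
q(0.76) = 17.54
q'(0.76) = 10.02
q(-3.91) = -7.45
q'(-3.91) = 0.68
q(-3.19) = -6.44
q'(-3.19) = 2.12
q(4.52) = 69.35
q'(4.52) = 17.54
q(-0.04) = 10.16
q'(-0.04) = 8.42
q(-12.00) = 52.50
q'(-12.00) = -15.50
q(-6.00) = -4.50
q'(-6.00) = -3.50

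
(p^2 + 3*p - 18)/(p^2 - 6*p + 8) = (p^2 + 3*p - 18)/(p^2 - 6*p + 8)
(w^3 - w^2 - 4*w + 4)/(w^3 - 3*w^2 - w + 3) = (w^2 - 4)/(w^2 - 2*w - 3)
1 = 1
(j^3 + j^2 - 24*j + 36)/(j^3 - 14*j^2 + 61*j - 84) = (j^2 + 4*j - 12)/(j^2 - 11*j + 28)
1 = 1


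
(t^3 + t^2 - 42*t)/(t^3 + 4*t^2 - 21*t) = (t - 6)/(t - 3)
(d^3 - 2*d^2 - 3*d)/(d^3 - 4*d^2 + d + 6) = d/(d - 2)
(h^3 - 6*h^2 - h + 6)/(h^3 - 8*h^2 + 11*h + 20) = (h^2 - 7*h + 6)/(h^2 - 9*h + 20)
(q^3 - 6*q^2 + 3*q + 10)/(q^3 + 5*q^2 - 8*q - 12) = (q - 5)/(q + 6)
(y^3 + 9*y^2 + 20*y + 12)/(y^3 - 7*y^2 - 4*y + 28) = (y^2 + 7*y + 6)/(y^2 - 9*y + 14)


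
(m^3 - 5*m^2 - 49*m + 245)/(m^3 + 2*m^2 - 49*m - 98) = (m - 5)/(m + 2)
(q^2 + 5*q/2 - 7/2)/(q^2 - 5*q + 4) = (q + 7/2)/(q - 4)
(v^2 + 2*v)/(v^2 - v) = (v + 2)/(v - 1)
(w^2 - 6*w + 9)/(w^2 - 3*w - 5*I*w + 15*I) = (w - 3)/(w - 5*I)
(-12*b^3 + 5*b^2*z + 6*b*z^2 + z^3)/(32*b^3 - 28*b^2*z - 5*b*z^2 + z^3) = (3*b + z)/(-8*b + z)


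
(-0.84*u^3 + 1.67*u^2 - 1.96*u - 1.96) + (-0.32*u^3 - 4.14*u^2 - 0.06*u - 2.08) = -1.16*u^3 - 2.47*u^2 - 2.02*u - 4.04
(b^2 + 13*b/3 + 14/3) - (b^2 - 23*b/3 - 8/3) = 12*b + 22/3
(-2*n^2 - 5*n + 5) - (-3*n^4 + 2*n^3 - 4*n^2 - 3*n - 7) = 3*n^4 - 2*n^3 + 2*n^2 - 2*n + 12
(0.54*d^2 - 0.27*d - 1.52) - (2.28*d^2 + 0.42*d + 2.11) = -1.74*d^2 - 0.69*d - 3.63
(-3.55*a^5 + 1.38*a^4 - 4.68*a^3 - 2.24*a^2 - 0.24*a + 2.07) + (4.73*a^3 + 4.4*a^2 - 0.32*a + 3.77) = -3.55*a^5 + 1.38*a^4 + 0.0500000000000007*a^3 + 2.16*a^2 - 0.56*a + 5.84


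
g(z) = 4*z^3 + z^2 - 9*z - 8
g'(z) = 12*z^2 + 2*z - 9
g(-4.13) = -235.55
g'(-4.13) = 187.42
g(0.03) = -8.27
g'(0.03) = -8.93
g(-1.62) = -7.80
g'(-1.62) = 19.25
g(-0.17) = -6.46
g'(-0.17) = -8.99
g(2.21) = 20.17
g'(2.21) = 54.03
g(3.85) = 200.44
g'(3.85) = 176.57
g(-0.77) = -2.30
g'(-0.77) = -3.43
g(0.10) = -8.89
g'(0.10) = -8.68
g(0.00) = -8.00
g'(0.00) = -9.00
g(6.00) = 838.00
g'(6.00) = 435.00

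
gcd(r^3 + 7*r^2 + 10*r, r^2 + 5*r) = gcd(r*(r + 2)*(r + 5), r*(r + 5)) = r^2 + 5*r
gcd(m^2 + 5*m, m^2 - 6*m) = m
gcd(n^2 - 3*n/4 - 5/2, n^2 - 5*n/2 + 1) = n - 2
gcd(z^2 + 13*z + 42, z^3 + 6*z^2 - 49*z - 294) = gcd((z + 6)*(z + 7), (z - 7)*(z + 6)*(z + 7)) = z^2 + 13*z + 42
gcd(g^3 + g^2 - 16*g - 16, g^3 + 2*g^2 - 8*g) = g + 4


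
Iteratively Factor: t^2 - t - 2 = (t + 1)*(t - 2)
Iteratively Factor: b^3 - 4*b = (b - 2)*(b^2 + 2*b) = (b - 2)*(b + 2)*(b)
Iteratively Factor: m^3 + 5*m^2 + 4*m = (m)*(m^2 + 5*m + 4) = m*(m + 4)*(m + 1)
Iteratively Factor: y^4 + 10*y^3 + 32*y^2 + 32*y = (y + 2)*(y^3 + 8*y^2 + 16*y) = y*(y + 2)*(y^2 + 8*y + 16) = y*(y + 2)*(y + 4)*(y + 4)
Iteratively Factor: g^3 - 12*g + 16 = (g + 4)*(g^2 - 4*g + 4) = (g - 2)*(g + 4)*(g - 2)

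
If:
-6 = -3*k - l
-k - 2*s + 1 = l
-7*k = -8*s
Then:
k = 20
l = -54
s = 35/2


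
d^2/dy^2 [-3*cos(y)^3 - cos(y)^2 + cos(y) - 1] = 5*cos(y)/4 + 2*cos(2*y) + 27*cos(3*y)/4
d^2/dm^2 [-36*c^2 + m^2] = 2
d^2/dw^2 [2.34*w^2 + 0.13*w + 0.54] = 4.68000000000000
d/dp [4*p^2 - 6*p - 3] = 8*p - 6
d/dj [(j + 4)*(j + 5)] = 2*j + 9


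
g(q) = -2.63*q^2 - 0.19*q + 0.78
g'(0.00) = -0.19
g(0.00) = 0.78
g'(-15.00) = 78.71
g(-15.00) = -588.12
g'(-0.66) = 3.28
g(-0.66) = -0.24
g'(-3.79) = 19.75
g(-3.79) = -36.28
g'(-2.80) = 14.54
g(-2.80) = -19.31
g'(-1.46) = 7.49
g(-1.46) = -4.55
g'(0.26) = -1.56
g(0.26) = 0.55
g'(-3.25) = 16.90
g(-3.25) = -26.38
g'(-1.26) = 6.44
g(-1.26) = -3.16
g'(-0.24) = 1.07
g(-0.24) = 0.67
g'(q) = -5.26*q - 0.19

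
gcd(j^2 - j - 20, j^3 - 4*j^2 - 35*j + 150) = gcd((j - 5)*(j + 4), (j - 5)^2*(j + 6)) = j - 5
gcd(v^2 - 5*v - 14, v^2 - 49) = v - 7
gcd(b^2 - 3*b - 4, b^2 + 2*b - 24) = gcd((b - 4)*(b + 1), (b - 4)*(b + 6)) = b - 4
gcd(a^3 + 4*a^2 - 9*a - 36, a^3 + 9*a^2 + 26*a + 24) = a^2 + 7*a + 12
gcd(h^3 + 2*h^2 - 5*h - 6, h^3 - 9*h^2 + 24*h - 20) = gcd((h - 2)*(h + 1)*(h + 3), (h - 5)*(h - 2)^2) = h - 2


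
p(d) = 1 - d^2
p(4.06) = -15.48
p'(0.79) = -1.58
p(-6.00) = -35.00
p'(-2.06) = 4.12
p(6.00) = -35.00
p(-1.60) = -1.56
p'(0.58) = -1.16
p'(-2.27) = 4.54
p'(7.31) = -14.62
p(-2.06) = -3.24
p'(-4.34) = 8.68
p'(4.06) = -8.12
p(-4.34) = -17.84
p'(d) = -2*d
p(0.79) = 0.38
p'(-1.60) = 3.20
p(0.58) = 0.66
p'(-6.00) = 12.00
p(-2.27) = -4.15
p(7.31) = -52.44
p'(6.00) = -12.00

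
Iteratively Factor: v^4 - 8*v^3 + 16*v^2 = (v)*(v^3 - 8*v^2 + 16*v) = v*(v - 4)*(v^2 - 4*v) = v*(v - 4)^2*(v)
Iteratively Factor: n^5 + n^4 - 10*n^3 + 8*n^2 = (n)*(n^4 + n^3 - 10*n^2 + 8*n) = n^2*(n^3 + n^2 - 10*n + 8) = n^2*(n - 2)*(n^2 + 3*n - 4) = n^2*(n - 2)*(n - 1)*(n + 4)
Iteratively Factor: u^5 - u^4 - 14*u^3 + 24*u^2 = (u)*(u^4 - u^3 - 14*u^2 + 24*u) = u*(u - 3)*(u^3 + 2*u^2 - 8*u) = u^2*(u - 3)*(u^2 + 2*u - 8) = u^2*(u - 3)*(u - 2)*(u + 4)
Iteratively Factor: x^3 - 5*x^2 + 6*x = (x - 3)*(x^2 - 2*x) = x*(x - 3)*(x - 2)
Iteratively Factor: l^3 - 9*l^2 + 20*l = (l - 4)*(l^2 - 5*l) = (l - 5)*(l - 4)*(l)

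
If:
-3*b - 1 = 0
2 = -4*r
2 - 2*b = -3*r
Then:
No Solution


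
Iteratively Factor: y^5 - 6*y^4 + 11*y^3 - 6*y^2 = (y)*(y^4 - 6*y^3 + 11*y^2 - 6*y) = y*(y - 1)*(y^3 - 5*y^2 + 6*y) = y*(y - 3)*(y - 1)*(y^2 - 2*y) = y*(y - 3)*(y - 2)*(y - 1)*(y)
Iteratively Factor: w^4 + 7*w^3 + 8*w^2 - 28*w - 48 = (w - 2)*(w^3 + 9*w^2 + 26*w + 24) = (w - 2)*(w + 3)*(w^2 + 6*w + 8) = (w - 2)*(w + 2)*(w + 3)*(w + 4)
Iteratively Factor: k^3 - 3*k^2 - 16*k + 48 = (k - 4)*(k^2 + k - 12) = (k - 4)*(k - 3)*(k + 4)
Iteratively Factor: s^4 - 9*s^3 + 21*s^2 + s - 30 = (s - 3)*(s^3 - 6*s^2 + 3*s + 10) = (s - 3)*(s + 1)*(s^2 - 7*s + 10) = (s - 3)*(s - 2)*(s + 1)*(s - 5)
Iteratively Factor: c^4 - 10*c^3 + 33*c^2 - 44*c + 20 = (c - 2)*(c^3 - 8*c^2 + 17*c - 10) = (c - 2)*(c - 1)*(c^2 - 7*c + 10) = (c - 5)*(c - 2)*(c - 1)*(c - 2)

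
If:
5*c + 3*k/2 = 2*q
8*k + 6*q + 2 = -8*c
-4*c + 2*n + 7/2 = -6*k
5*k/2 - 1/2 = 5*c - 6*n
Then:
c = 71/296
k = -89/148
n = 79/148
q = 11/74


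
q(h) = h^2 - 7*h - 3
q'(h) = 2*h - 7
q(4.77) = -13.64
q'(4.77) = 2.54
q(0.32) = -5.14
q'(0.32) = -6.36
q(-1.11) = 6.00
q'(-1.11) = -9.22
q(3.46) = -15.25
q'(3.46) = -0.08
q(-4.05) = 41.75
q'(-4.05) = -15.10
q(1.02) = -9.10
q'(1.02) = -4.96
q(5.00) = -13.00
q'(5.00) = 3.00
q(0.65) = -7.13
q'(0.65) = -5.70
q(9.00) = 15.00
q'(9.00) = 11.00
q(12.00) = 57.00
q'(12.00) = 17.00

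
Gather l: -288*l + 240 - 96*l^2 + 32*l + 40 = -96*l^2 - 256*l + 280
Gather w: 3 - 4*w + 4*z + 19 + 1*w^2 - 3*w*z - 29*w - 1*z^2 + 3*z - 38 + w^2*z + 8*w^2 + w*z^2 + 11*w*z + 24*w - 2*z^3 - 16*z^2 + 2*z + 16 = w^2*(z + 9) + w*(z^2 + 8*z - 9) - 2*z^3 - 17*z^2 + 9*z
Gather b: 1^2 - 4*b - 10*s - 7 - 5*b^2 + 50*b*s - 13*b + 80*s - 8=-5*b^2 + b*(50*s - 17) + 70*s - 14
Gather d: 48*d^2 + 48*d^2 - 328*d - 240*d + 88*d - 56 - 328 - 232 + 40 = 96*d^2 - 480*d - 576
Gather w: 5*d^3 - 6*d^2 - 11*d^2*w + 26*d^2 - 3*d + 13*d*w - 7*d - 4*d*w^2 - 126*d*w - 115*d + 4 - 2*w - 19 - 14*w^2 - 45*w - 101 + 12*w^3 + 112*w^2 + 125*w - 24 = 5*d^3 + 20*d^2 - 125*d + 12*w^3 + w^2*(98 - 4*d) + w*(-11*d^2 - 113*d + 78) - 140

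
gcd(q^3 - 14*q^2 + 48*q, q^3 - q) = q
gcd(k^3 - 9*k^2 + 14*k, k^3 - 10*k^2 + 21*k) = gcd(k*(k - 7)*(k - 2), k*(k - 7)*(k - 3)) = k^2 - 7*k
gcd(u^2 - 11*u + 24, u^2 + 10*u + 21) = 1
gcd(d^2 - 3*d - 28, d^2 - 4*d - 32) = d + 4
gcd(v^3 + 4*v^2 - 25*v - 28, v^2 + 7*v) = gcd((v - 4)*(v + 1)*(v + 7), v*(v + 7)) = v + 7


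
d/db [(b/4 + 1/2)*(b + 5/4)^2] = 3*b^2/4 + 9*b/4 + 105/64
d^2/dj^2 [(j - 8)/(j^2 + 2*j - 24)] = 2*(3*(2 - j)*(j^2 + 2*j - 24) + 4*(j - 8)*(j + 1)^2)/(j^2 + 2*j - 24)^3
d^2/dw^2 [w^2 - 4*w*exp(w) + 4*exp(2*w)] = -4*w*exp(w) + 16*exp(2*w) - 8*exp(w) + 2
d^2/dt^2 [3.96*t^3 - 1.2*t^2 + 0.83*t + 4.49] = 23.76*t - 2.4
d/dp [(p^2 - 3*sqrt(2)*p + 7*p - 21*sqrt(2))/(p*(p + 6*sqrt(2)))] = (-7*p^2 + 9*sqrt(2)*p^2 + 42*sqrt(2)*p + 252)/(p^2*(p^2 + 12*sqrt(2)*p + 72))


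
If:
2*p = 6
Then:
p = 3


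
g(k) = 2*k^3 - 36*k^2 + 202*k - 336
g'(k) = 6*k^2 - 72*k + 202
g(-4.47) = -2136.88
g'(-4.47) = 643.73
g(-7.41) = -4623.25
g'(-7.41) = 1064.97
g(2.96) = -1.63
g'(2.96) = 41.45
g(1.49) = -108.33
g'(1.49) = 108.04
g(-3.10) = -1367.74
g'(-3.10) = 482.86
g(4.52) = 26.24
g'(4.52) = -0.86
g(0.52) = -240.41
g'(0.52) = 166.18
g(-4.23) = -1985.98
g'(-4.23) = 613.92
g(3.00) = 0.00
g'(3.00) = 40.00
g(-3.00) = -1320.00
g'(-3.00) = 472.00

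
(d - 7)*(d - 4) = d^2 - 11*d + 28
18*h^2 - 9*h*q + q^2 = (-6*h + q)*(-3*h + q)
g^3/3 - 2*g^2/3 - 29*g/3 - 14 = (g/3 + 1)*(g - 7)*(g + 2)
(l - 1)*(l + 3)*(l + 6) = l^3 + 8*l^2 + 9*l - 18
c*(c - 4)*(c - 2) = c^3 - 6*c^2 + 8*c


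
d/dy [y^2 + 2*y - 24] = 2*y + 2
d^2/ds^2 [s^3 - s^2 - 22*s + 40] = 6*s - 2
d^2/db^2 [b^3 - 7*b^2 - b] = 6*b - 14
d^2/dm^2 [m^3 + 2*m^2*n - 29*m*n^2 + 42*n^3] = 6*m + 4*n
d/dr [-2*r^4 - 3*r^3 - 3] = r^2*(-8*r - 9)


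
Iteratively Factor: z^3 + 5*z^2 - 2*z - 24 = (z + 3)*(z^2 + 2*z - 8) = (z - 2)*(z + 3)*(z + 4)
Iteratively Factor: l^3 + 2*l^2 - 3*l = (l + 3)*(l^2 - l) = (l - 1)*(l + 3)*(l)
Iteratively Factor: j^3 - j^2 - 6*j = (j - 3)*(j^2 + 2*j) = j*(j - 3)*(j + 2)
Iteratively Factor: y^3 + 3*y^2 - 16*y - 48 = (y + 3)*(y^2 - 16) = (y - 4)*(y + 3)*(y + 4)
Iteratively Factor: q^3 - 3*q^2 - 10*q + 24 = (q + 3)*(q^2 - 6*q + 8) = (q - 2)*(q + 3)*(q - 4)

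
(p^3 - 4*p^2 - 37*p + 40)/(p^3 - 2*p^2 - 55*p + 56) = (p + 5)/(p + 7)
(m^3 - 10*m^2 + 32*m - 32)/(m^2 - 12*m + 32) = (m^2 - 6*m + 8)/(m - 8)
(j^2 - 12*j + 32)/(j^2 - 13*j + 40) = (j - 4)/(j - 5)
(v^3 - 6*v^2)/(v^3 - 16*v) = v*(v - 6)/(v^2 - 16)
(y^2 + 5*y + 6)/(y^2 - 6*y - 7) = (y^2 + 5*y + 6)/(y^2 - 6*y - 7)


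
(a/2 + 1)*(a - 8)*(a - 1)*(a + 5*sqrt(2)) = a^4/2 - 7*a^3/2 + 5*sqrt(2)*a^3/2 - 35*sqrt(2)*a^2/2 - 5*a^2 - 25*sqrt(2)*a + 8*a + 40*sqrt(2)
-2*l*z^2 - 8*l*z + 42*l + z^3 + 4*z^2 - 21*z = (-2*l + z)*(z - 3)*(z + 7)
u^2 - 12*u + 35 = (u - 7)*(u - 5)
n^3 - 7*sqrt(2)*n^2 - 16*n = n*(n - 8*sqrt(2))*(n + sqrt(2))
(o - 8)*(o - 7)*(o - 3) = o^3 - 18*o^2 + 101*o - 168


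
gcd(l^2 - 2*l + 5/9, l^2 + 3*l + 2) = 1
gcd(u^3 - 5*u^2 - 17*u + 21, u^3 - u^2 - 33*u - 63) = u^2 - 4*u - 21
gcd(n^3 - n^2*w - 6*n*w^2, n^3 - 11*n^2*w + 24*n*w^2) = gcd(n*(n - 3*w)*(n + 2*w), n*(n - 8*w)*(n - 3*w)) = -n^2 + 3*n*w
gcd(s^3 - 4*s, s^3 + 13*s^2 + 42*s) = s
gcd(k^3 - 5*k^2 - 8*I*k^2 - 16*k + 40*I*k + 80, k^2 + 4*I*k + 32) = k - 4*I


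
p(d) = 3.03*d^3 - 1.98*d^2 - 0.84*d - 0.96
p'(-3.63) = 133.31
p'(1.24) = 8.23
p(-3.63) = -168.93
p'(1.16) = 6.80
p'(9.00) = 699.81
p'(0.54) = -0.33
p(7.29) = 1061.58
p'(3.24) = 81.75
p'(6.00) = 302.64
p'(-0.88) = 9.68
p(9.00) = 2039.97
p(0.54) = -1.51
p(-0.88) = -3.82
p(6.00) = 577.20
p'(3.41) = 91.36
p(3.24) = 78.59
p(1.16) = 0.13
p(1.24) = 0.73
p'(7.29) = 453.37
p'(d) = 9.09*d^2 - 3.96*d - 0.84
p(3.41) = 93.30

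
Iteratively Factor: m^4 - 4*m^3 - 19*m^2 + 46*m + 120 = (m + 3)*(m^3 - 7*m^2 + 2*m + 40) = (m - 5)*(m + 3)*(m^2 - 2*m - 8) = (m - 5)*(m + 2)*(m + 3)*(m - 4)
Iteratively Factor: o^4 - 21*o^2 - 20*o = (o + 1)*(o^3 - o^2 - 20*o) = (o + 1)*(o + 4)*(o^2 - 5*o) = o*(o + 1)*(o + 4)*(o - 5)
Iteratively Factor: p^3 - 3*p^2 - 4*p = (p - 4)*(p^2 + p) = p*(p - 4)*(p + 1)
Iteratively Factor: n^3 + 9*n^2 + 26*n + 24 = (n + 3)*(n^2 + 6*n + 8) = (n + 2)*(n + 3)*(n + 4)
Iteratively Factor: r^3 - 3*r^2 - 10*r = (r - 5)*(r^2 + 2*r) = r*(r - 5)*(r + 2)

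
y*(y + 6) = y^2 + 6*y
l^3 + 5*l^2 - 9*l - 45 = (l - 3)*(l + 3)*(l + 5)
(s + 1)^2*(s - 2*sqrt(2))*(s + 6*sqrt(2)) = s^4 + 2*s^3 + 4*sqrt(2)*s^3 - 23*s^2 + 8*sqrt(2)*s^2 - 48*s + 4*sqrt(2)*s - 24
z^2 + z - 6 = (z - 2)*(z + 3)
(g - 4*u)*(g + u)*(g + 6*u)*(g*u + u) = g^4*u + 3*g^3*u^2 + g^3*u - 22*g^2*u^3 + 3*g^2*u^2 - 24*g*u^4 - 22*g*u^3 - 24*u^4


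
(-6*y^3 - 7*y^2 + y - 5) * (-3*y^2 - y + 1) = 18*y^5 + 27*y^4 - 2*y^3 + 7*y^2 + 6*y - 5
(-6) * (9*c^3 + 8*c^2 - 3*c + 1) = -54*c^3 - 48*c^2 + 18*c - 6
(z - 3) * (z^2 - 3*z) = z^3 - 6*z^2 + 9*z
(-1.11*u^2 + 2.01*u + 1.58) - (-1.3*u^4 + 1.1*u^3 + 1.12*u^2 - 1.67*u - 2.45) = 1.3*u^4 - 1.1*u^3 - 2.23*u^2 + 3.68*u + 4.03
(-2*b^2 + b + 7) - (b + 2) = 5 - 2*b^2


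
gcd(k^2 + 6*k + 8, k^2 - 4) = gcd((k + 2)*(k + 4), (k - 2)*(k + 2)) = k + 2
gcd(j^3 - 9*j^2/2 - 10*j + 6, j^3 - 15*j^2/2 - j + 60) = j - 6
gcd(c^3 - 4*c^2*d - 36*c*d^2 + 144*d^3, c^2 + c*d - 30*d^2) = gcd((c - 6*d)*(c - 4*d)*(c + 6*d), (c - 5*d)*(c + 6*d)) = c + 6*d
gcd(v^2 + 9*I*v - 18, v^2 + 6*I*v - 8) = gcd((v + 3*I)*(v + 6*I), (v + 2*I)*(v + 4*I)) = 1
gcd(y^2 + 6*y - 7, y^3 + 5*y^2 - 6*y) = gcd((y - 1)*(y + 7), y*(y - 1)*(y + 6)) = y - 1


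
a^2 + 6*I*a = a*(a + 6*I)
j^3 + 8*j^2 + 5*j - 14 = (j - 1)*(j + 2)*(j + 7)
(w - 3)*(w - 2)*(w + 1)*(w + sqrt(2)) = w^4 - 4*w^3 + sqrt(2)*w^3 - 4*sqrt(2)*w^2 + w^2 + sqrt(2)*w + 6*w + 6*sqrt(2)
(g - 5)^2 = g^2 - 10*g + 25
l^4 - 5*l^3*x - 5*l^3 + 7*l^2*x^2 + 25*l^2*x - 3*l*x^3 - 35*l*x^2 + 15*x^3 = (l - 5)*(l - 3*x)*(l - x)^2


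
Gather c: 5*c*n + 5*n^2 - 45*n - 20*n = 5*c*n + 5*n^2 - 65*n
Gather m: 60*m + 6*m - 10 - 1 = 66*m - 11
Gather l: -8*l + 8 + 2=10 - 8*l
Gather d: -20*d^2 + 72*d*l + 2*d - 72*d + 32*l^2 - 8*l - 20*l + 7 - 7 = -20*d^2 + d*(72*l - 70) + 32*l^2 - 28*l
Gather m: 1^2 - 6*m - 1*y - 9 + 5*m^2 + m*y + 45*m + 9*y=5*m^2 + m*(y + 39) + 8*y - 8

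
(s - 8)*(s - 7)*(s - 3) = s^3 - 18*s^2 + 101*s - 168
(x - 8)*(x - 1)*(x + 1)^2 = x^4 - 7*x^3 - 9*x^2 + 7*x + 8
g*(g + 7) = g^2 + 7*g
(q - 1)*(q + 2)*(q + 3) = q^3 + 4*q^2 + q - 6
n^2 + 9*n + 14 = (n + 2)*(n + 7)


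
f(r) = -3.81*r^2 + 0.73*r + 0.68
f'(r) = 0.73 - 7.62*r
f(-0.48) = -0.55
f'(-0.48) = 4.39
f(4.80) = -83.60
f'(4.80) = -35.85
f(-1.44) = -8.27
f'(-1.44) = 11.70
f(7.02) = -181.95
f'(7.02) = -52.76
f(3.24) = -36.95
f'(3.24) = -23.96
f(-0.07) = 0.61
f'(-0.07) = 1.26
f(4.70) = -80.05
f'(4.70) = -35.08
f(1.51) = -6.90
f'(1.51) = -10.78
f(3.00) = -31.42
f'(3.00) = -22.13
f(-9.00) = -314.50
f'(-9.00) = 69.31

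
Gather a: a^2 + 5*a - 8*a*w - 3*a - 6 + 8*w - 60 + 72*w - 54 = a^2 + a*(2 - 8*w) + 80*w - 120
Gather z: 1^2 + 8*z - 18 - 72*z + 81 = 64 - 64*z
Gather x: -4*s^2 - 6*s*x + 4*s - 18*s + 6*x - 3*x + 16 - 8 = -4*s^2 - 14*s + x*(3 - 6*s) + 8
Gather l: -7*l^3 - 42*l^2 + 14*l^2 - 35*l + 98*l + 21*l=-7*l^3 - 28*l^2 + 84*l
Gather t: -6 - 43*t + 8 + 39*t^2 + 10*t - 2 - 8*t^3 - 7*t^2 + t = -8*t^3 + 32*t^2 - 32*t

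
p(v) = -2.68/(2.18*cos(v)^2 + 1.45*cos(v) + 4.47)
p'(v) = -2.68*(4.36*sin(v)*cos(v) + 1.45*sin(v))/(2.18*cos(v)^2 + 1.45*cos(v) + 4.47)^2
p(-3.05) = -0.52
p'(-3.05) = -0.03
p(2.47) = -0.57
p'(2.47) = 0.15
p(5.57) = -0.39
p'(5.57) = 0.18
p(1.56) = -0.60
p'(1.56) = -0.20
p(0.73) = -0.40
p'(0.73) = -0.18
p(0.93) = -0.44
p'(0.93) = -0.23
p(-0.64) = -0.38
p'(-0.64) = 0.16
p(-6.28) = -0.33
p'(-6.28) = -0.00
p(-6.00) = -0.34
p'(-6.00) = -0.07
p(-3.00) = -0.52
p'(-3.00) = -0.04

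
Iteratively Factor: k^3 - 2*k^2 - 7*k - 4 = (k + 1)*(k^2 - 3*k - 4) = (k + 1)^2*(k - 4)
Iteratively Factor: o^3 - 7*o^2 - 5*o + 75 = (o + 3)*(o^2 - 10*o + 25) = (o - 5)*(o + 3)*(o - 5)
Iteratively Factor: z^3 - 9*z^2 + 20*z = (z - 4)*(z^2 - 5*z) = z*(z - 4)*(z - 5)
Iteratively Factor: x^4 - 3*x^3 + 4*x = (x - 2)*(x^3 - x^2 - 2*x) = x*(x - 2)*(x^2 - x - 2) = x*(x - 2)*(x + 1)*(x - 2)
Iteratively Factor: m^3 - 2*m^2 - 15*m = (m)*(m^2 - 2*m - 15) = m*(m + 3)*(m - 5)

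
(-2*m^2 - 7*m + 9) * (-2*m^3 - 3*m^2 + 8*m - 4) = 4*m^5 + 20*m^4 - 13*m^3 - 75*m^2 + 100*m - 36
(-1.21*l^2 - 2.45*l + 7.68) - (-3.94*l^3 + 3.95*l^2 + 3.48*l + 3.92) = 3.94*l^3 - 5.16*l^2 - 5.93*l + 3.76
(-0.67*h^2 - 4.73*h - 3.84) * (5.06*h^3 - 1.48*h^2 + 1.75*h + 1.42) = -3.3902*h^5 - 22.9422*h^4 - 13.6025*h^3 - 3.5457*h^2 - 13.4366*h - 5.4528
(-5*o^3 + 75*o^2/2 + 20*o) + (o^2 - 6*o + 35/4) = -5*o^3 + 77*o^2/2 + 14*o + 35/4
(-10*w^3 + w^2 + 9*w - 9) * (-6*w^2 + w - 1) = 60*w^5 - 16*w^4 - 43*w^3 + 62*w^2 - 18*w + 9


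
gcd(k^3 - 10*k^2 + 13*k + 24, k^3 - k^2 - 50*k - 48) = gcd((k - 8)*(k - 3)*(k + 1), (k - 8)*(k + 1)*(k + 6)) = k^2 - 7*k - 8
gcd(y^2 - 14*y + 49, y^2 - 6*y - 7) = y - 7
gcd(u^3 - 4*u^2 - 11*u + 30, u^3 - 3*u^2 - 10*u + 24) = u^2 + u - 6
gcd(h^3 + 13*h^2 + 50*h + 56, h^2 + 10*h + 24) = h + 4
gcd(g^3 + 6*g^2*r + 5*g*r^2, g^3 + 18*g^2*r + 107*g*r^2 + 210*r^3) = g + 5*r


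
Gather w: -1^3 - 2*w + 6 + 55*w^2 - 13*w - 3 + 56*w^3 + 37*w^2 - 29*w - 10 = 56*w^3 + 92*w^2 - 44*w - 8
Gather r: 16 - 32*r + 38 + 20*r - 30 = 24 - 12*r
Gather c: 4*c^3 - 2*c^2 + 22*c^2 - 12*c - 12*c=4*c^3 + 20*c^2 - 24*c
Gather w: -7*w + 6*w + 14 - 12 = 2 - w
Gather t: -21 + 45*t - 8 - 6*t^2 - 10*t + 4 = -6*t^2 + 35*t - 25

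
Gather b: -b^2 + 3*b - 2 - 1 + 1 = -b^2 + 3*b - 2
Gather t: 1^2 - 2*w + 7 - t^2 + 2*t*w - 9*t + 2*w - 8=-t^2 + t*(2*w - 9)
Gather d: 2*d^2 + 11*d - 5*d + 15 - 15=2*d^2 + 6*d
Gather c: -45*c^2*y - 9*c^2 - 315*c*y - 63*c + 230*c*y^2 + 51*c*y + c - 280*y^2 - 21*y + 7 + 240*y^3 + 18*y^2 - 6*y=c^2*(-45*y - 9) + c*(230*y^2 - 264*y - 62) + 240*y^3 - 262*y^2 - 27*y + 7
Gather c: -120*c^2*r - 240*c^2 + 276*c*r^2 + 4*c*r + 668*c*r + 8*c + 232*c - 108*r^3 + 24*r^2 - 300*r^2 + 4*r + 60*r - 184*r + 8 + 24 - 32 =c^2*(-120*r - 240) + c*(276*r^2 + 672*r + 240) - 108*r^3 - 276*r^2 - 120*r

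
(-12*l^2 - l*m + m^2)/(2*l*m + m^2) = (-12*l^2 - l*m + m^2)/(m*(2*l + m))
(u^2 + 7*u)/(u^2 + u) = (u + 7)/(u + 1)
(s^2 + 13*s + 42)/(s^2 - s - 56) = (s + 6)/(s - 8)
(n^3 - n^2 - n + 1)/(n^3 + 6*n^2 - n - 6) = (n - 1)/(n + 6)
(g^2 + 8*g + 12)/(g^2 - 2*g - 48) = (g + 2)/(g - 8)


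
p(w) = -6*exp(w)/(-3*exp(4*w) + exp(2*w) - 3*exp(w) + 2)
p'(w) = -6*(12*exp(4*w) - 2*exp(2*w) + 3*exp(w))*exp(w)/(-3*exp(4*w) + exp(2*w) - 3*exp(w) + 2)^2 - 6*exp(w)/(-3*exp(4*w) + exp(2*w) - 3*exp(w) + 2) = 6*(-(12*exp(3*w) - 2*exp(w) + 3)*exp(w) + 3*exp(4*w) - exp(2*w) + 3*exp(w) - 2)*exp(w)/(3*exp(4*w) - exp(2*w) + 3*exp(w) - 2)^2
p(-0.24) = 5.30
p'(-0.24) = -28.78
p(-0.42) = 40.00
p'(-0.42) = -1317.41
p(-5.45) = -0.01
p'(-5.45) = -0.01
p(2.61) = 0.00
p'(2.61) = -0.00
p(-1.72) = -0.72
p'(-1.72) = -0.95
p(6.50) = 0.00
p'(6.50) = -0.00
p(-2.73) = -0.22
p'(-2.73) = -0.24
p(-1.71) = -0.73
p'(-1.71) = -0.97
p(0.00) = 2.00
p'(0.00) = -6.67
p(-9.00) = 0.00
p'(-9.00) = 0.00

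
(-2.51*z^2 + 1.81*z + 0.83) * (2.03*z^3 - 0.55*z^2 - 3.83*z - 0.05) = -5.0953*z^5 + 5.0548*z^4 + 10.3027*z^3 - 7.2633*z^2 - 3.2694*z - 0.0415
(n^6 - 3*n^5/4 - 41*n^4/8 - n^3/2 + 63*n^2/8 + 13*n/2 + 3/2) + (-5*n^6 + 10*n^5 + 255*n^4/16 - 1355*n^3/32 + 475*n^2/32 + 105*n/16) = -4*n^6 + 37*n^5/4 + 173*n^4/16 - 1371*n^3/32 + 727*n^2/32 + 209*n/16 + 3/2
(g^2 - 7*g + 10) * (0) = 0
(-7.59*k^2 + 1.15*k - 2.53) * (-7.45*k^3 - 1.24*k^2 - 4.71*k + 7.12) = 56.5455*k^5 + 0.844100000000001*k^4 + 53.1714*k^3 - 56.3201*k^2 + 20.1043*k - 18.0136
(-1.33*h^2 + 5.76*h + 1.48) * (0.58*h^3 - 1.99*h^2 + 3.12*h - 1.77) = -0.7714*h^5 + 5.9875*h^4 - 14.7536*h^3 + 17.3801*h^2 - 5.5776*h - 2.6196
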